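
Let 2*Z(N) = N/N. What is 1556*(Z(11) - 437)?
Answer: -679194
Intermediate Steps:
Z(N) = ½ (Z(N) = (N/N)/2 = (½)*1 = ½)
1556*(Z(11) - 437) = 1556*(½ - 437) = 1556*(-873/2) = -679194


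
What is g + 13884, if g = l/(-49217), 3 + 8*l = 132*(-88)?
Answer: 5466642243/393736 ≈ 13884.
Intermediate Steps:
l = -11619/8 (l = -3/8 + (132*(-88))/8 = -3/8 + (1/8)*(-11616) = -3/8 - 1452 = -11619/8 ≈ -1452.4)
g = 11619/393736 (g = -11619/8/(-49217) = -11619/8*(-1/49217) = 11619/393736 ≈ 0.029510)
g + 13884 = 11619/393736 + 13884 = 5466642243/393736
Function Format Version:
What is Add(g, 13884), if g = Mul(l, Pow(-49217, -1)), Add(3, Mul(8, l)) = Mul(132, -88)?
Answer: Rational(5466642243, 393736) ≈ 13884.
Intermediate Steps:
l = Rational(-11619, 8) (l = Add(Rational(-3, 8), Mul(Rational(1, 8), Mul(132, -88))) = Add(Rational(-3, 8), Mul(Rational(1, 8), -11616)) = Add(Rational(-3, 8), -1452) = Rational(-11619, 8) ≈ -1452.4)
g = Rational(11619, 393736) (g = Mul(Rational(-11619, 8), Pow(-49217, -1)) = Mul(Rational(-11619, 8), Rational(-1, 49217)) = Rational(11619, 393736) ≈ 0.029510)
Add(g, 13884) = Add(Rational(11619, 393736), 13884) = Rational(5466642243, 393736)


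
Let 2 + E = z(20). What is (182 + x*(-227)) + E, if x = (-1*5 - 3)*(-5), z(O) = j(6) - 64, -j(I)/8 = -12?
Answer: -8868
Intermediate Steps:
j(I) = 96 (j(I) = -8*(-12) = 96)
z(O) = 32 (z(O) = 96 - 64 = 32)
E = 30 (E = -2 + 32 = 30)
x = 40 (x = (-5 - 3)*(-5) = -8*(-5) = 40)
(182 + x*(-227)) + E = (182 + 40*(-227)) + 30 = (182 - 9080) + 30 = -8898 + 30 = -8868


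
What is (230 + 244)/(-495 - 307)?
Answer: -237/401 ≈ -0.59102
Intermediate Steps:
(230 + 244)/(-495 - 307) = 474/(-802) = 474*(-1/802) = -237/401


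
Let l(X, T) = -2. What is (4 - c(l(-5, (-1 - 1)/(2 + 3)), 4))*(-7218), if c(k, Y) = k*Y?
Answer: -86616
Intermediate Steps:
c(k, Y) = Y*k
(4 - c(l(-5, (-1 - 1)/(2 + 3)), 4))*(-7218) = (4 - 4*(-2))*(-7218) = (4 - 1*(-8))*(-7218) = (4 + 8)*(-7218) = 12*(-7218) = -86616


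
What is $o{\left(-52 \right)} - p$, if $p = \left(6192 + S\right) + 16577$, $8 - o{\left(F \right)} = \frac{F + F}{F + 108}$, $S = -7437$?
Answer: $- \frac{107255}{7} \approx -15322.0$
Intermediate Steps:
$o{\left(F \right)} = 8 - \frac{2 F}{108 + F}$ ($o{\left(F \right)} = 8 - \frac{F + F}{F + 108} = 8 - \frac{2 F}{108 + F}$)
$p = 15332$ ($p = \left(6192 - 7437\right) + 16577 = -1245 + 16577 = 15332$)
$o{\left(-52 \right)} - p = \frac{6 \left(144 - 52\right)}{108 - 52} - 15332 = 6 \cdot \frac{1}{56} \cdot 92 - 15332 = \frac{69}{7} - 15332 = - \frac{107255}{7}$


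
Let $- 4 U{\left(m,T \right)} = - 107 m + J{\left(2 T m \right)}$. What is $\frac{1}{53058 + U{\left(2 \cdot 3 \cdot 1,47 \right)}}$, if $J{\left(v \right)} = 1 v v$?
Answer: $- \frac{2}{52611} \approx -3.8015 \cdot 10^{-5}$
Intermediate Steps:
$J{\left(v \right)} = v^{2}$ ($J{\left(v \right)} = v v = v^{2}$)
$U{\left(m,T \right)} = \frac{107 m}{4} - T^{2} m^{2}$ ($U{\left(m,T \right)} = - \frac{- 107 m + \left(2 T m\right)^{2}}{4} = - \frac{- 107 m + 4 T^{2} m^{2}}{4} = \frac{107 m}{4} - T^{2} m^{2}$)
$\frac{1}{53058 + U{\left(2 \cdot 3 \cdot 1,47 \right)}} = \frac{1}{53058 + \frac{2 \cdot 3 \cdot 1 \left(107 - 4 \cdot 2 \cdot 3 \cdot 1 \cdot 47^{2}\right)}{4}} = \frac{1}{53058 + \frac{6 \cdot 1 \left(107 - 4 \cdot 6 \cdot 1 \cdot 2209\right)}{4}} = \frac{1}{53058 + \frac{1}{4} \cdot 6 \left(107 - 24 \cdot 2209\right)} = \frac{1}{53058 + \frac{1}{4} \cdot 6 \left(107 - 53016\right)} = \frac{1}{53058 + \frac{1}{4} \cdot 6 \left(-52909\right)} = \frac{1}{53058 - \frac{158727}{2}} = \frac{1}{- \frac{52611}{2}} = - \frac{2}{52611}$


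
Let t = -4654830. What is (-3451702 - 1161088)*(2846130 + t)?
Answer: 8343153273000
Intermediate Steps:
(-3451702 - 1161088)*(2846130 + t) = (-3451702 - 1161088)*(2846130 - 4654830) = -4612790*(-1808700) = 8343153273000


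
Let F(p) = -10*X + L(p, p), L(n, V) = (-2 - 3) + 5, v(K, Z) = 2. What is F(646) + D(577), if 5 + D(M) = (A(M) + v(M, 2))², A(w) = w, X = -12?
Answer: 335356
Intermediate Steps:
D(M) = -5 + (2 + M)² (D(M) = -5 + (M + 2)² = -5 + (2 + M)²)
L(n, V) = 0 (L(n, V) = -5 + 5 = 0)
F(p) = 120 (F(p) = -10*(-12) + 0 = 120 + 0 = 120)
F(646) + D(577) = 120 + (-5 + (2 + 577)²) = 120 + (-5 + 579²) = 120 + (-5 + 335241) = 120 + 335236 = 335356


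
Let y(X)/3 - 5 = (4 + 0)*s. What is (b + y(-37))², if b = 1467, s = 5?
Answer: 2377764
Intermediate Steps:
y(X) = 75 (y(X) = 15 + 3*((4 + 0)*5) = 15 + 3*(4*5) = 15 + 3*20 = 15 + 60 = 75)
(b + y(-37))² = (1467 + 75)² = 1542² = 2377764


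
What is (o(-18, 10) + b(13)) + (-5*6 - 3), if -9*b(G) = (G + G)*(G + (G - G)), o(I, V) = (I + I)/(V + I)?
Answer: -1189/18 ≈ -66.056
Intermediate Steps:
o(I, V) = 2*I/(I + V) (o(I, V) = (2*I)/(I + V) = 2*I/(I + V))
b(G) = -2*G²/9 (b(G) = -(G + G)*(G + (G - G))/9 = -2*G*(G + 0)/9 = -2*G*G/9 = -2*G²/9)
(o(-18, 10) + b(13)) + (-5*6 - 3) = (2*(-18)/(-18 + 10) - 2/9*13²) + (-5*6 - 3) = (2*(-18)/(-8) - 2/9*169) + (-30 - 3) = (2*(-18)*(-⅛) - 338/9) - 33 = (9/2 - 338/9) - 33 = -595/18 - 33 = -1189/18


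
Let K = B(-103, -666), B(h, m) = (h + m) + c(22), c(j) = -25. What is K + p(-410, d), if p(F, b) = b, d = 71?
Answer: -723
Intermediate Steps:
B(h, m) = -25 + h + m (B(h, m) = (h + m) - 25 = -25 + h + m)
K = -794 (K = -25 - 103 - 666 = -794)
K + p(-410, d) = -794 + 71 = -723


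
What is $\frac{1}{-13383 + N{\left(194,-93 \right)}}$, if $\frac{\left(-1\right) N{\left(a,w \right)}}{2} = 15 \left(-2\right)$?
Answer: $- \frac{1}{13323} \approx -7.5058 \cdot 10^{-5}$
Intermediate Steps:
$N{\left(a,w \right)} = 60$ ($N{\left(a,w \right)} = - 2 \cdot 15 \left(-2\right) = \left(-2\right) \left(-30\right) = 60$)
$\frac{1}{-13383 + N{\left(194,-93 \right)}} = \frac{1}{-13383 + 60} = \frac{1}{-13323} = - \frac{1}{13323}$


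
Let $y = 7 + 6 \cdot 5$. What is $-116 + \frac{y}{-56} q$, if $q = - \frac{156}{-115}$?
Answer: $- \frac{188203}{1610} \approx -116.9$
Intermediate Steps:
$y = 37$ ($y = 7 + 30 = 37$)
$q = \frac{156}{115}$ ($q = \left(-156\right) \left(- \frac{1}{115}\right) = \frac{156}{115} \approx 1.3565$)
$-116 + \frac{y}{-56} q = -116 + \frac{37}{-56} \cdot \frac{156}{115} = -116 + 37 \left(- \frac{1}{56}\right) \frac{156}{115} = -116 - \frac{1443}{1610} = - \frac{188203}{1610}$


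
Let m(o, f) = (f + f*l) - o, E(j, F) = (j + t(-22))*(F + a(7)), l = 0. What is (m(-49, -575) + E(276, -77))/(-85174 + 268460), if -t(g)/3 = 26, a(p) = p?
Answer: -7193/91643 ≈ -0.078489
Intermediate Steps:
t(g) = -78 (t(g) = -3*26 = -78)
E(j, F) = (-78 + j)*(7 + F) (E(j, F) = (j - 78)*(F + 7) = (-78 + j)*(7 + F))
m(o, f) = f - o (m(o, f) = (f + f*0) - o = (f + 0) - o = f - o)
(m(-49, -575) + E(276, -77))/(-85174 + 268460) = ((-575 - 1*(-49)) + (-546 - 78*(-77) + 7*276 - 77*276))/(-85174 + 268460) = ((-575 + 49) + (-546 + 6006 + 1932 - 21252))/183286 = (-526 - 13860)*(1/183286) = -14386*1/183286 = -7193/91643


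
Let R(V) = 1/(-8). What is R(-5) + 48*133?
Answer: 51071/8 ≈ 6383.9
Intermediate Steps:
R(V) = -⅛
R(-5) + 48*133 = -⅛ + 48*133 = -⅛ + 6384 = 51071/8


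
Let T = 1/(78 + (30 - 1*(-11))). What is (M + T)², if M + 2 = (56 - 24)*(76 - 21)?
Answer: 43765895209/14161 ≈ 3.0906e+6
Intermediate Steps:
M = 1758 (M = -2 + (56 - 24)*(76 - 21) = -2 + 32*55 = -2 + 1760 = 1758)
T = 1/119 (T = 1/(78 + (30 + 11)) = 1/(78 + 41) = 1/119 ≈ 0.0084034)
(M + T)² = (1758 + 1/119)² = (209203/119)² = 43765895209/14161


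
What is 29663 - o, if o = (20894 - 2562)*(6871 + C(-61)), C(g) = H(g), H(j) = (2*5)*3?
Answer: -126479469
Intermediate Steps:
H(j) = 30 (H(j) = 10*3 = 30)
C(g) = 30
o = 126509132 (o = (20894 - 2562)*(6871 + 30) = 18332*6901 = 126509132)
29663 - o = 29663 - 1*126509132 = 29663 - 126509132 = -126479469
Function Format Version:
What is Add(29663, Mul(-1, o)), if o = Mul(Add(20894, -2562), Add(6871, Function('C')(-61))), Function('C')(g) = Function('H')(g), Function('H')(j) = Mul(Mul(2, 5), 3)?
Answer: -126479469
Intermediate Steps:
Function('H')(j) = 30 (Function('H')(j) = Mul(10, 3) = 30)
Function('C')(g) = 30
o = 126509132 (o = Mul(Add(20894, -2562), Add(6871, 30)) = Mul(18332, 6901) = 126509132)
Add(29663, Mul(-1, o)) = Add(29663, Mul(-1, 126509132)) = Add(29663, -126509132) = -126479469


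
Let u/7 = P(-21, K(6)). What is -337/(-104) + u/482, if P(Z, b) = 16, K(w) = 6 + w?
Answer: 87041/25064 ≈ 3.4727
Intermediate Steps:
u = 112 (u = 7*16 = 112)
-337/(-104) + u/482 = -337/(-104) + 112/482 = -337*(-1/104) + 112*(1/482) = 337/104 + 56/241 = 87041/25064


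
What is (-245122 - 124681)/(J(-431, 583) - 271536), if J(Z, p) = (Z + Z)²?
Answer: -369803/471508 ≈ -0.78430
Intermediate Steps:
J(Z, p) = 4*Z² (J(Z, p) = (2*Z)² = 4*Z²)
(-245122 - 124681)/(J(-431, 583) - 271536) = (-245122 - 124681)/(4*(-431)² - 271536) = -369803/(4*185761 - 271536) = -369803/(743044 - 271536) = -369803/471508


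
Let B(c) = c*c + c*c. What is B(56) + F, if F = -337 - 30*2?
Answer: 5875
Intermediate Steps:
B(c) = 2*c**2 (B(c) = c**2 + c**2 = 2*c**2)
F = -397 (F = -337 - 1*60 = -337 - 60 = -397)
B(56) + F = 2*56**2 - 397 = 2*3136 - 397 = 6272 - 397 = 5875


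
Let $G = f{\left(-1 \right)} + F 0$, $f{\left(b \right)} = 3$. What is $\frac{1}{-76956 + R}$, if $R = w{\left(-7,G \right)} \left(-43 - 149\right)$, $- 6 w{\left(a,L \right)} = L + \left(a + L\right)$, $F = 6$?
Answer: $- \frac{1}{76988} \approx -1.2989 \cdot 10^{-5}$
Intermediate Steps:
$G = 3$ ($G = 3 + 6 \cdot 0 = 3 + 0 = 3$)
$w{\left(a,L \right)} = - \frac{L}{3} - \frac{a}{6}$ ($w{\left(a,L \right)} = - \frac{L + \left(a + L\right)}{6} = - \frac{L + \left(L + a\right)}{6} = - \frac{a + 2 L}{6} = - \frac{L}{3} - \frac{a}{6}$)
$R = -32$ ($R = \left(\left(- \frac{1}{3}\right) 3 - - \frac{7}{6}\right) \left(-43 - 149\right) = \left(-1 + \frac{7}{6}\right) \left(-192\right) = \frac{1}{6} \left(-192\right) = -32$)
$\frac{1}{-76956 + R} = \frac{1}{-76956 - 32} = \frac{1}{-76988} = - \frac{1}{76988}$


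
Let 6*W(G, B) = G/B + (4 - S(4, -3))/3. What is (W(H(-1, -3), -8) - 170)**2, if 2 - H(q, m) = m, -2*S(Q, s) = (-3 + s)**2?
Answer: 591413761/20736 ≈ 28521.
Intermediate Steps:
S(Q, s) = -(-3 + s)**2/2
H(q, m) = 2 - m
W(G, B) = 11/9 + G/(6*B) (W(G, B) = (G/B + (4 - (-1)*(-3 - 3)**2/2)/3)/6 = (G/B + (4 - (-1)*(-6)**2/2)*(1/3))/6 = (G/B + (4 - (-1)*36/2)*(1/3))/6 = (G/B + (4 - 1*(-18))*(1/3))/6 = (G/B + (4 + 18)*(1/3))/6 = (G/B + 22*(1/3))/6 = (G/B + 22/3)/6 = (22/3 + G/B)/6 = 11/9 + G/(6*B))
(W(H(-1, -3), -8) - 170)**2 = ((11/9 + (1/6)*(2 - 1*(-3))/(-8)) - 170)**2 = ((11/9 + (1/6)*(2 + 3)*(-1/8)) - 170)**2 = ((11/9 + (1/6)*5*(-1/8)) - 170)**2 = ((11/9 - 5/48) - 170)**2 = (161/144 - 170)**2 = (-24319/144)**2 = 591413761/20736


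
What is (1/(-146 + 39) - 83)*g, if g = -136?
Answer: 1207952/107 ≈ 11289.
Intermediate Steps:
(1/(-146 + 39) - 83)*g = (1/(-146 + 39) - 83)*(-136) = (1/(-107) - 83)*(-136) = (-1/107 - 83)*(-136) = -8882/107*(-136) = 1207952/107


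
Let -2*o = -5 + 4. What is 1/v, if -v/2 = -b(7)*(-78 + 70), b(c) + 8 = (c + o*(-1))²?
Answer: -1/548 ≈ -0.0018248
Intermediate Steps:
o = ½ (o = -(-5 + 4)/2 = -½*(-1) = ½ ≈ 0.50000)
b(c) = -8 + (-½ + c)² (b(c) = -8 + (c + (½)*(-1))² = -8 + (c - ½)² = -8 + (-½ + c)²)
v = -548 (v = -(-2)*(-31/4 + 7² - 1*7)*(-78 + 70) = -(-2)*(-31/4 + 49 - 7)*(-8) = -(-2)*(137/4)*(-8) = -(-2)*(-274) = -2*274 = -548)
1/v = 1/(-548) = -1/548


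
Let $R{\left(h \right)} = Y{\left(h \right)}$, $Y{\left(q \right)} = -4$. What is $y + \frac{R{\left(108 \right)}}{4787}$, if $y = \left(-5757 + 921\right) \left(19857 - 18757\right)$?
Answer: $- \frac{25464925204}{4787} \approx -5.3196 \cdot 10^{6}$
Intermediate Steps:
$R{\left(h \right)} = -4$
$y = -5319600$ ($y = \left(-4836\right) 1100 = -5319600$)
$y + \frac{R{\left(108 \right)}}{4787} = -5319600 - \frac{4}{4787} = - \frac{25464925204}{4787}$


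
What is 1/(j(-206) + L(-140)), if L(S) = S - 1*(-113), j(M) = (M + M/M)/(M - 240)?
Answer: -446/11837 ≈ -0.037678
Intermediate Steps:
j(M) = (1 + M)/(-240 + M) (j(M) = (M + 1)/(-240 + M) = (1 + M)/(-240 + M))
L(S) = 113 + S (L(S) = S + 113 = 113 + S)
1/(j(-206) + L(-140)) = 1/((1 - 206)/(-240 - 206) + (113 - 140)) = 1/(-205/(-446) - 27) = 1/(-1/446*(-205) - 27) = 1/(205/446 - 27) = 1/(-11837/446) = -446/11837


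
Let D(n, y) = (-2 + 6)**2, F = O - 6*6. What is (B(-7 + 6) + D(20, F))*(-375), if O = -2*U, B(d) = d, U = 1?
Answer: -5625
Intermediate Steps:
O = -2 (O = -2*1 = -2)
F = -38 (F = -2 - 6*6 = -2 - 1*36 = -2 - 36 = -38)
D(n, y) = 16 (D(n, y) = 4**2 = 16)
(B(-7 + 6) + D(20, F))*(-375) = ((-7 + 6) + 16)*(-375) = (-1 + 16)*(-375) = 15*(-375) = -5625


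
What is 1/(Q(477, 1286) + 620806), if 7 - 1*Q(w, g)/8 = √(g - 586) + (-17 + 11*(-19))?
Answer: 62267/38771788410 + 4*√7/19385894205 ≈ 1.6065e-6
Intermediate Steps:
Q(w, g) = 1864 - 8*√(-586 + g) (Q(w, g) = 56 - 8*(√(g - 586) + (-17 + 11*(-19))) = 56 - 8*(√(-586 + g) + (-17 - 209)) = 56 - 8*(√(-586 + g) - 226) = 56 - 8*(-226 + √(-586 + g)) = 56 + (1808 - 8*√(-586 + g)) = 1864 - 8*√(-586 + g))
1/(Q(477, 1286) + 620806) = 1/((1864 - 8*√(-586 + 1286)) + 620806) = 1/((1864 - 80*√7) + 620806) = 1/(622670 - 80*√7)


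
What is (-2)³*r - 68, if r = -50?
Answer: 332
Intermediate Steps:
(-2)³*r - 68 = (-2)³*(-50) - 68 = -8*(-50) - 68 = 400 - 68 = 332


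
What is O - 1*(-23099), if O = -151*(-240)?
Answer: 59339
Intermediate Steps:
O = 36240
O - 1*(-23099) = 36240 - 1*(-23099) = 36240 + 23099 = 59339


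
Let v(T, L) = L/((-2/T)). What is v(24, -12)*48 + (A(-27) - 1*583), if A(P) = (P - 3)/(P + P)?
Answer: 56966/9 ≈ 6329.6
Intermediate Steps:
A(P) = (-3 + P)/(2*P) (A(P) = (-3 + P)/((2*P)) = (-3 + P)*(1/(2*P)) = (-3 + P)/(2*P))
v(T, L) = -L*T/2 (v(T, L) = L*(-T/2) = -L*T/2)
v(24, -12)*48 + (A(-27) - 1*583) = -½*(-12)*24*48 + ((½)*(-3 - 27)/(-27) - 1*583) = 144*48 + ((½)*(-1/27)*(-30) - 583) = 6912 + (5/9 - 583) = 6912 - 5242/9 = 56966/9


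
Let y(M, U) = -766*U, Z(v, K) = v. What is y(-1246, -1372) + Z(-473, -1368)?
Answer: 1050479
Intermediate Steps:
y(-1246, -1372) + Z(-473, -1368) = -766*(-1372) - 473 = 1050952 - 473 = 1050479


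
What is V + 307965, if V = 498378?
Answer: 806343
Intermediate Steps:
V + 307965 = 498378 + 307965 = 806343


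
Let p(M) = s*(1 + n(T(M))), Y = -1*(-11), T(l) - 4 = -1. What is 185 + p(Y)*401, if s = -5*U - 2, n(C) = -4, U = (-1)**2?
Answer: 8606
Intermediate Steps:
T(l) = 3 (T(l) = 4 - 1 = 3)
U = 1
s = -7 (s = -5*1 - 2 = -5 - 2 = -7)
Y = 11
p(M) = 21 (p(M) = -7*(1 - 4) = -7*(-3) = 21)
185 + p(Y)*401 = 185 + 21*401 = 185 + 8421 = 8606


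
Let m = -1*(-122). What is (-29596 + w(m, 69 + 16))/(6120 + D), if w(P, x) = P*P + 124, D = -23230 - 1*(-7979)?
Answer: 14588/9131 ≈ 1.5976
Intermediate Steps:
m = 122
D = -15251 (D = -23230 + 7979 = -15251)
w(P, x) = 124 + P² (w(P, x) = P² + 124 = 124 + P²)
(-29596 + w(m, 69 + 16))/(6120 + D) = (-29596 + (124 + 122²))/(6120 - 15251) = (-29596 + (124 + 14884))/(-9131) = (-29596 + 15008)*(-1/9131) = -14588*(-1/9131) = 14588/9131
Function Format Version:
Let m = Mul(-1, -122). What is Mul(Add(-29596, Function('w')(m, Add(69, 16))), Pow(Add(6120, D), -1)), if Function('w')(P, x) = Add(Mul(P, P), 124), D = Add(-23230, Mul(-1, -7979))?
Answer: Rational(14588, 9131) ≈ 1.5976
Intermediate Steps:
m = 122
D = -15251 (D = Add(-23230, 7979) = -15251)
Function('w')(P, x) = Add(124, Pow(P, 2)) (Function('w')(P, x) = Add(Pow(P, 2), 124) = Add(124, Pow(P, 2)))
Mul(Add(-29596, Function('w')(m, Add(69, 16))), Pow(Add(6120, D), -1)) = Mul(Add(-29596, Add(124, Pow(122, 2))), Pow(Add(6120, -15251), -1)) = Mul(Add(-29596, Add(124, 14884)), Pow(-9131, -1)) = Mul(Add(-29596, 15008), Rational(-1, 9131)) = Mul(-14588, Rational(-1, 9131)) = Rational(14588, 9131)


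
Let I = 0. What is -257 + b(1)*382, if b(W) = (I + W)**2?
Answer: 125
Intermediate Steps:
b(W) = W**2 (b(W) = (0 + W)**2 = W**2)
-257 + b(1)*382 = -257 + 1**2*382 = -257 + 1*382 = -257 + 382 = 125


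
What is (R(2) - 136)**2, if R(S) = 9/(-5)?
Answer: 474721/25 ≈ 18989.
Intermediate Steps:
R(S) = -9/5 (R(S) = 9*(-1/5) = -9/5)
(R(2) - 136)**2 = (-9/5 - 136)**2 = (-689/5)**2 = 474721/25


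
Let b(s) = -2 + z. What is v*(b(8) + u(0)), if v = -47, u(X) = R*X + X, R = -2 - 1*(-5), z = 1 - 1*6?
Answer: 329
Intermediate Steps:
z = -5 (z = 1 - 6 = -5)
R = 3 (R = -2 + 5 = 3)
u(X) = 4*X (u(X) = 3*X + X = 4*X)
b(s) = -7 (b(s) = -2 - 5 = -7)
v*(b(8) + u(0)) = -47*(-7 + 4*0) = -47*(-7 + 0) = -47*(-7) = 329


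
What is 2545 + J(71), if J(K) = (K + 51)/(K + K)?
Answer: 180756/71 ≈ 2545.9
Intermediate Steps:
J(K) = (51 + K)/(2*K) (J(K) = (51 + K)/((2*K)) = (51 + K)*(1/(2*K)) = (51 + K)/(2*K))
2545 + J(71) = 2545 + (½)*(51 + 71)/71 = 2545 + (½)*(1/71)*122 = 2545 + 61/71 = 180756/71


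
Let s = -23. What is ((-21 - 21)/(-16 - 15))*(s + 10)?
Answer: -546/31 ≈ -17.613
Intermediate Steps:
((-21 - 21)/(-16 - 15))*(s + 10) = ((-21 - 21)/(-16 - 15))*(-23 + 10) = -42/(-31)*(-13) = -42*(-1/31)*(-13) = (42/31)*(-13) = -546/31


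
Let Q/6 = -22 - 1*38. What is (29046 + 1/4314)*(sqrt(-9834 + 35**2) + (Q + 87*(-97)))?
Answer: -367517937185/1438 + 125304445*I*sqrt(8609)/4314 ≈ -2.5558e+8 + 2.695e+6*I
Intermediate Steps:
Q = -360 (Q = 6*(-22 - 1*38) = 6*(-22 - 38) = 6*(-60) = -360)
(29046 + 1/4314)*(sqrt(-9834 + 35**2) + (Q + 87*(-97))) = (29046 + 1/4314)*(sqrt(-9834 + 35**2) + (-360 + 87*(-97))) = (29046 + 1/4314)*(sqrt(-9834 + 1225) + (-360 - 8439)) = 125304445*(sqrt(-8609) - 8799)/4314 = 125304445*(I*sqrt(8609) - 8799)/4314 = 125304445*(-8799 + I*sqrt(8609))/4314 = -367517937185/1438 + 125304445*I*sqrt(8609)/4314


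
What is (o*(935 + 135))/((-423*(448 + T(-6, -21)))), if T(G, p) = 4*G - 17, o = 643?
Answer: -688010/172161 ≈ -3.9963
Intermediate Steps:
T(G, p) = -17 + 4*G
(o*(935 + 135))/((-423*(448 + T(-6, -21)))) = (643*(935 + 135))/((-423*(448 + (-17 + 4*(-6))))) = (643*1070)/((-423*(448 + (-17 - 24)))) = 688010/((-423*(448 - 41))) = 688010/((-423*407)) = 688010/(-172161) = 688010*(-1/172161) = -688010/172161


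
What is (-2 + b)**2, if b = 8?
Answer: 36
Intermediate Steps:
(-2 + b)**2 = (-2 + 8)**2 = 6**2 = 36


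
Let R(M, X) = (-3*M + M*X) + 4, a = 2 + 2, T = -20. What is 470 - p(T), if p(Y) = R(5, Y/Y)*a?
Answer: 494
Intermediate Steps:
a = 4
R(M, X) = 4 - 3*M + M*X
p(Y) = -24 (p(Y) = (4 - 3*5 + 5*(Y/Y))*4 = (4 - 15 + 5*1)*4 = (4 - 15 + 5)*4 = -6*4 = -24)
470 - p(T) = 470 - 1*(-24) = 470 + 24 = 494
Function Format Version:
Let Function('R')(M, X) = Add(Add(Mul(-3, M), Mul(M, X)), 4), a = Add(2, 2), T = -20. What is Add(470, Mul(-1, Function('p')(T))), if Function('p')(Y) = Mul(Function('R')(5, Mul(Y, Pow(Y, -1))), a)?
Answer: 494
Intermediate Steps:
a = 4
Function('R')(M, X) = Add(4, Mul(-3, M), Mul(M, X))
Function('p')(Y) = -24 (Function('p')(Y) = Mul(Add(4, Mul(-3, 5), Mul(5, Mul(Y, Pow(Y, -1)))), 4) = Mul(Add(4, -15, Mul(5, 1)), 4) = Mul(Add(4, -15, 5), 4) = Mul(-6, 4) = -24)
Add(470, Mul(-1, Function('p')(T))) = Add(470, Mul(-1, -24)) = Add(470, 24) = 494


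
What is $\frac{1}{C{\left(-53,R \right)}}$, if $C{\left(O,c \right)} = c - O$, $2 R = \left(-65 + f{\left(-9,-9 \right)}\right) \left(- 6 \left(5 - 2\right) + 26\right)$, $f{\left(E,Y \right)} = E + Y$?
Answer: $- \frac{1}{279} \approx -0.0035842$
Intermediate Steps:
$R = -332$ ($R = \frac{\left(-65 - 18\right) \left(- 6 \left(5 - 2\right) + 26\right)}{2} = \frac{\left(-65 - 18\right) \left(\left(-6\right) 3 + 26\right)}{2} = \frac{\left(-83\right) \left(-18 + 26\right)}{2} = \frac{\left(-83\right) 8}{2} = \frac{1}{2} \left(-664\right) = -332$)
$\frac{1}{C{\left(-53,R \right)}} = \frac{1}{-332 - -53} = \frac{1}{-332 + 53} = \frac{1}{-279} = - \frac{1}{279}$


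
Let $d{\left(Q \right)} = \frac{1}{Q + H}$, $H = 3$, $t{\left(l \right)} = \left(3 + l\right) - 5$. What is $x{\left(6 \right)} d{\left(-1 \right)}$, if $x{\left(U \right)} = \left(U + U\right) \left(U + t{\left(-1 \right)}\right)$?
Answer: $18$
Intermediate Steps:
$t{\left(l \right)} = -2 + l$
$x{\left(U \right)} = 2 U \left(-3 + U\right)$ ($x{\left(U \right)} = \left(U + U\right) \left(U - 3\right) = 2 U \left(U - 3\right) = 2 U \left(-3 + U\right)$)
$d{\left(Q \right)} = \frac{1}{3 + Q}$ ($d{\left(Q \right)} = \frac{1}{Q + 3} = \frac{1}{3 + Q}$)
$x{\left(6 \right)} d{\left(-1 \right)} = \frac{2 \cdot 6 \left(-3 + 6\right)}{3 - 1} = \frac{2 \cdot 6 \cdot 3}{2} = 36 \cdot \frac{1}{2} = 18$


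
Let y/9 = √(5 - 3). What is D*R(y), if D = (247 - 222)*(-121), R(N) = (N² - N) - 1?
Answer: -487025 + 27225*√2 ≈ -4.4852e+5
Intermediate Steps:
y = 9*√2 (y = 9*√(5 - 3) = 9*√2 ≈ 12.728)
R(N) = -1 + N² - N
D = -3025 (D = 25*(-121) = -3025)
D*R(y) = -3025*(-1 + (9*√2)² - 9*√2) = -3025*(-1 + 162 - 9*√2) = -3025*(161 - 9*√2) = -487025 + 27225*√2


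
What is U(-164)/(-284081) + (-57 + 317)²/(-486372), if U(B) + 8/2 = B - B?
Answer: -4800482528/34542261033 ≈ -0.13897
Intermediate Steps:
U(B) = -4 (U(B) = -4 + (B - B) = -4 + 0 = -4)
U(-164)/(-284081) + (-57 + 317)²/(-486372) = -4/(-284081) + (-57 + 317)²/(-486372) = -4*(-1/284081) + 260²*(-1/486372) = 4/284081 + 67600*(-1/486372) = 4/284081 - 16900/121593 = -4800482528/34542261033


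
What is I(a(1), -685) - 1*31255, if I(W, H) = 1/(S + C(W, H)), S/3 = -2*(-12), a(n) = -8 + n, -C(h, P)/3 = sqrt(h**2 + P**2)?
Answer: -7324577999/234349 - sqrt(469274)/1406094 ≈ -31255.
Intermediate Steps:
C(h, P) = -3*sqrt(P**2 + h**2) (C(h, P) = -3*sqrt(h**2 + P**2) = -3*sqrt(P**2 + h**2))
S = 72 (S = 3*(-2*(-12)) = 3*24 = 72)
I(W, H) = 1/(72 - 3*sqrt(H**2 + W**2))
I(a(1), -685) - 1*31255 = -1/(-72 + 3*sqrt((-685)**2 + (-8 + 1)**2)) - 1*31255 = -1/(-72 + 3*sqrt(469225 + (-7)**2)) - 31255 = -1/(-72 + 3*sqrt(469225 + 49)) - 31255 = -1/(-72 + 3*sqrt(469274)) - 31255 = -31255 - 1/(-72 + 3*sqrt(469274))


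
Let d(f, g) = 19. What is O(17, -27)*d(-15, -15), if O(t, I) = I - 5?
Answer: -608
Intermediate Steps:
O(t, I) = -5 + I
O(17, -27)*d(-15, -15) = (-5 - 27)*19 = -32*19 = -608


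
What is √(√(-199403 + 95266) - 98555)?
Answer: √(-98555 + I*√104137) ≈ 0.514 + 313.94*I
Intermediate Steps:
√(√(-199403 + 95266) - 98555) = √(√(-104137) - 98555) = √(I*√104137 - 98555) = √(-98555 + I*√104137)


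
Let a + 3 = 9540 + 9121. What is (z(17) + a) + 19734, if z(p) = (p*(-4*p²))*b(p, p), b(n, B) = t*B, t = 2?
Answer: -629776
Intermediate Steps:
a = 18658 (a = -3 + (9540 + 9121) = -3 + 18661 = 18658)
b(n, B) = 2*B
z(p) = -8*p⁴ (z(p) = (p*(-4*p²))*(2*p) = (-4*p³)*(2*p) = -8*p⁴)
(z(17) + a) + 19734 = (-8*17⁴ + 18658) + 19734 = (-8*83521 + 18658) + 19734 = (-668168 + 18658) + 19734 = -649510 + 19734 = -629776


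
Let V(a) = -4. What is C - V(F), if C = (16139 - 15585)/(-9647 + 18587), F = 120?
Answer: 18157/4470 ≈ 4.0620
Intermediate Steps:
C = 277/4470 (C = 554/8940 = 554*(1/8940) = 277/4470 ≈ 0.061969)
C - V(F) = 277/4470 - 1*(-4) = 277/4470 + 4 = 18157/4470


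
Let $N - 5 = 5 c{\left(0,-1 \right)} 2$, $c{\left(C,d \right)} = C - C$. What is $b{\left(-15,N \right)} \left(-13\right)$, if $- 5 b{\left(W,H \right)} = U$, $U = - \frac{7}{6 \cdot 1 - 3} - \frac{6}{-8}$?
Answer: $- \frac{247}{60} \approx -4.1167$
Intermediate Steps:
$c{\left(C,d \right)} = 0$
$N = 5$ ($N = 5 + 5 \cdot 0 \cdot 2 = 5 + 0 \cdot 2 = 5 + 0 = 5$)
$U = - \frac{19}{12}$ ($U = - \frac{7}{6 - 3} - - \frac{3}{4} = - \frac{7}{3} + \frac{3}{4} = - \frac{19}{12} \approx -1.5833$)
$b{\left(W,H \right)} = \frac{19}{60}$ ($b{\left(W,H \right)} = \left(- \frac{1}{5}\right) \left(- \frac{19}{12}\right) = \frac{19}{60}$)
$b{\left(-15,N \right)} \left(-13\right) = \frac{19}{60} \left(-13\right) = - \frac{247}{60}$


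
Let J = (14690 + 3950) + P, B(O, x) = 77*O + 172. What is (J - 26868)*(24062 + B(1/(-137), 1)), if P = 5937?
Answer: -7606076471/137 ≈ -5.5519e+7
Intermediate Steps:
B(O, x) = 172 + 77*O
J = 24577 (J = (14690 + 3950) + 5937 = 18640 + 5937 = 24577)
(J - 26868)*(24062 + B(1/(-137), 1)) = (24577 - 26868)*(24062 + (172 + 77/(-137))) = -2291*(24062 + (172 + 77*(-1/137))) = -2291*(24062 + (172 - 77/137)) = -2291*(24062 + 23487/137) = -2291*3319981/137 = -7606076471/137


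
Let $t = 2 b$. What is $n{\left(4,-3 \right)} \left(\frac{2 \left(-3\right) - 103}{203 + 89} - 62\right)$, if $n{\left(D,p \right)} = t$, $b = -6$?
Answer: $\frac{54639}{73} \approx 748.48$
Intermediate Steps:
$t = -12$ ($t = 2 \left(-6\right) = -12$)
$n{\left(D,p \right)} = -12$
$n{\left(4,-3 \right)} \left(\frac{2 \left(-3\right) - 103}{203 + 89} - 62\right) = - 12 \left(\frac{2 \left(-3\right) - 103}{203 + 89} - 62\right) = - 12 \left(\frac{-6 - 103}{292} - 62\right) = - 12 \left(\left(-109\right) \frac{1}{292} - 62\right) = - 12 \left(- \frac{109}{292} - 62\right) = \left(-12\right) \left(- \frac{18213}{292}\right) = \frac{54639}{73}$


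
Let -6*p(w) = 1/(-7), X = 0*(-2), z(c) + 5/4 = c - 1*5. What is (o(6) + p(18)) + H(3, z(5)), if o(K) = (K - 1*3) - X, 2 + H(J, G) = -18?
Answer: -713/42 ≈ -16.976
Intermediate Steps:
z(c) = -25/4 + c (z(c) = -5/4 + (c - 1*5) = -5/4 + (c - 5) = -5/4 + (-5 + c) = -25/4 + c)
H(J, G) = -20 (H(J, G) = -2 - 18 = -20)
X = 0
p(w) = 1/42 (p(w) = -⅙/(-7) = -⅙*(-⅐) = 1/42)
o(K) = -3 + K (o(K) = (K - 1*3) - 1*0 = (K - 3) + 0 = (-3 + K) + 0 = -3 + K)
(o(6) + p(18)) + H(3, z(5)) = ((-3 + 6) + 1/42) - 20 = (3 + 1/42) - 20 = 127/42 - 20 = -713/42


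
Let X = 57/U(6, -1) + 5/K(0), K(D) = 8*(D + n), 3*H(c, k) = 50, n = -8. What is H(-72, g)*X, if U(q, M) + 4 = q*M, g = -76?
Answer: -9245/96 ≈ -96.302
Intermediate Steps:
H(c, k) = 50/3 (H(c, k) = (⅓)*50 = 50/3)
U(q, M) = -4 + M*q (U(q, M) = -4 + q*M = -4 + M*q)
K(D) = -64 + 8*D (K(D) = 8*(D - 8) = 8*(-8 + D) = -64 + 8*D)
X = -1849/320 (X = 57/(-4 - 1*6) + 5/(-64 + 8*0) = 57/(-4 - 6) + 5/(-64 + 0) = 57/(-10) + 5/(-64) = 57*(-⅒) + 5*(-1/64) = -57/10 - 5/64 = -1849/320 ≈ -5.7781)
H(-72, g)*X = (50/3)*(-1849/320) = -9245/96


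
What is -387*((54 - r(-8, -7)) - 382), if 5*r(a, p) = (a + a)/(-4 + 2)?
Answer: 637776/5 ≈ 1.2756e+5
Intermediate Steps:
r(a, p) = -a/5 (r(a, p) = ((a + a)/(-4 + 2))/5 = ((2*a)/(-2))/5 = ((2*a)*(-1/2))/5 = (-a)/5 = -a/5)
-387*((54 - r(-8, -7)) - 382) = -387*((54 - (-1)*(-8)/5) - 382) = -387*((54 - 1*8/5) - 382) = -387*((54 - 8/5) - 382) = -387*(262/5 - 382) = -387*(-1648/5) = 637776/5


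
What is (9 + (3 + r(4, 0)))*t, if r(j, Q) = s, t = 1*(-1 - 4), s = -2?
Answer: -50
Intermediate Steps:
t = -5 (t = 1*(-5) = -5)
r(j, Q) = -2
(9 + (3 + r(4, 0)))*t = (9 + (3 - 2))*(-5) = (9 + 1)*(-5) = 10*(-5) = -50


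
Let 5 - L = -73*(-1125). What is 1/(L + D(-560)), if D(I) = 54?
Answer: -1/82066 ≈ -1.2185e-5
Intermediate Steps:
L = -82120 (L = 5 - (-73)*(-1125) = 5 - 1*82125 = 5 - 82125 = -82120)
1/(L + D(-560)) = 1/(-82120 + 54) = 1/(-82066) = -1/82066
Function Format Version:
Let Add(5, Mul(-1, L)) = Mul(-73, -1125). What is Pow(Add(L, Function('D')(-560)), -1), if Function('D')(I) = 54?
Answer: Rational(-1, 82066) ≈ -1.2185e-5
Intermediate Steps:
L = -82120 (L = Add(5, Mul(-1, Mul(-73, -1125))) = Add(5, Mul(-1, 82125)) = Add(5, -82125) = -82120)
Pow(Add(L, Function('D')(-560)), -1) = Pow(Add(-82120, 54), -1) = Pow(-82066, -1) = Rational(-1, 82066)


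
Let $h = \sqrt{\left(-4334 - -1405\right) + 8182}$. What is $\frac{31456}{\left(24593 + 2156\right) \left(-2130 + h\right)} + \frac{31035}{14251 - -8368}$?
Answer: $\frac{1253484962545595}{913935967371419} - \frac{31456 \sqrt{5253}}{121217025603} \approx 1.3715$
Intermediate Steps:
$h = \sqrt{5253}$ ($h = \sqrt{\left(-4334 + 1405\right) + 8182} = \sqrt{-2929 + 8182} = \sqrt{5253} \approx 72.478$)
$\frac{31456}{\left(24593 + 2156\right) \left(-2130 + h\right)} + \frac{31035}{14251 - -8368} = \frac{31456}{\left(24593 + 2156\right) \left(-2130 + \sqrt{5253}\right)} + \frac{31035}{14251 - -8368} = \frac{31456}{26749 \left(-2130 + \sqrt{5253}\right)} + \frac{31035}{14251 + 8368} = \frac{31456}{-56975370 + 26749 \sqrt{5253}} + \frac{31035}{22619} = \frac{31035}{22619} + \frac{31456}{-56975370 + 26749 \sqrt{5253}}$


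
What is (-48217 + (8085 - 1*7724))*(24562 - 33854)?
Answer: 444677952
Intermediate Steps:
(-48217 + (8085 - 1*7724))*(24562 - 33854) = (-48217 + (8085 - 7724))*(-9292) = (-48217 + 361)*(-9292) = -47856*(-9292) = 444677952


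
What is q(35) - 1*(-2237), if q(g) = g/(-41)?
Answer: 91682/41 ≈ 2236.1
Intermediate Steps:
q(g) = -g/41 (q(g) = g*(-1/41) = -g/41)
q(35) - 1*(-2237) = -1/41*35 - 1*(-2237) = -35/41 + 2237 = 91682/41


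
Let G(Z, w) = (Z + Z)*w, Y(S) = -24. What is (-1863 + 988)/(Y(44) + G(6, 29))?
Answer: -875/324 ≈ -2.7006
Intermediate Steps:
G(Z, w) = 2*Z*w (G(Z, w) = (2*Z)*w = 2*Z*w)
(-1863 + 988)/(Y(44) + G(6, 29)) = (-1863 + 988)/(-24 + 2*6*29) = -875/(-24 + 348) = -875/324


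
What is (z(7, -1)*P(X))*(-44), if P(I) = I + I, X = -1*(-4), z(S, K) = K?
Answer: 352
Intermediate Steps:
X = 4
P(I) = 2*I
(z(7, -1)*P(X))*(-44) = -2*4*(-44) = -1*8*(-44) = -8*(-44) = 352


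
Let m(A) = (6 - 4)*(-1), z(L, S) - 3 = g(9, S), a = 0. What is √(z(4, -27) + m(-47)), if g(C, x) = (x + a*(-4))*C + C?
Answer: I*√233 ≈ 15.264*I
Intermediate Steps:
g(C, x) = C + C*x (g(C, x) = (x + 0*(-4))*C + C = (x + 0)*C + C = x*C + C = C*x + C = C + C*x)
z(L, S) = 12 + 9*S (z(L, S) = 3 + 9*(1 + S) = 3 + (9 + 9*S) = 12 + 9*S)
m(A) = -2 (m(A) = 2*(-1) = -2)
√(z(4, -27) + m(-47)) = √((12 + 9*(-27)) - 2) = √((12 - 243) - 2) = √(-231 - 2) = √(-233) = I*√233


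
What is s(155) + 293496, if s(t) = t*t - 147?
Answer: 317374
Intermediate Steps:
s(t) = -147 + t² (s(t) = t² - 147 = -147 + t²)
s(155) + 293496 = (-147 + 155²) + 293496 = (-147 + 24025) + 293496 = 23878 + 293496 = 317374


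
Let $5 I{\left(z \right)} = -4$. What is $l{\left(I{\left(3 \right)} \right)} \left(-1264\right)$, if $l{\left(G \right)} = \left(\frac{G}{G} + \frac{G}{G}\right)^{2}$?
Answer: $-5056$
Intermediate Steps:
$I{\left(z \right)} = - \frac{4}{5}$ ($I{\left(z \right)} = \frac{1}{5} \left(-4\right) = - \frac{4}{5}$)
$l{\left(G \right)} = 4$ ($l{\left(G \right)} = \left(1 + 1\right)^{2} = 2^{2} = 4$)
$l{\left(I{\left(3 \right)} \right)} \left(-1264\right) = 4 \left(-1264\right) = -5056$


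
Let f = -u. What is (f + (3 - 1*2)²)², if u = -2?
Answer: 9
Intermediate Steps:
f = 2 (f = -1*(-2) = 2)
(f + (3 - 1*2)²)² = (2 + (3 - 1*2)²)² = (2 + (3 - 2)²)² = (2 + 1²)² = (2 + 1)² = 3² = 9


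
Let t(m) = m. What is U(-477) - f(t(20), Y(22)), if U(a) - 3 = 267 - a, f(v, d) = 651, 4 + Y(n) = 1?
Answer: 96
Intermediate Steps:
Y(n) = -3 (Y(n) = -4 + 1 = -3)
U(a) = 270 - a (U(a) = 3 + (267 - a) = 270 - a)
U(-477) - f(t(20), Y(22)) = (270 - 1*(-477)) - 1*651 = (270 + 477) - 651 = 747 - 651 = 96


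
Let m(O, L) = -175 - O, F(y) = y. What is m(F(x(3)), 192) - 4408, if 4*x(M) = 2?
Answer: -9167/2 ≈ -4583.5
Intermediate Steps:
x(M) = 1/2 (x(M) = (1/4)*2 = 1/2)
m(F(x(3)), 192) - 4408 = (-175 - 1*1/2) - 4408 = (-175 - 1/2) - 4408 = -351/2 - 4408 = -9167/2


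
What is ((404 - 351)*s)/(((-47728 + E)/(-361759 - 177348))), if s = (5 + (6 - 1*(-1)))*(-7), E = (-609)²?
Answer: 2400104364/323153 ≈ 7427.1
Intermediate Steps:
E = 370881
s = -84 (s = (5 + (6 + 1))*(-7) = (5 + 7)*(-7) = 12*(-7) = -84)
((404 - 351)*s)/(((-47728 + E)/(-361759 - 177348))) = ((404 - 351)*(-84))/(((-47728 + 370881)/(-361759 - 177348))) = (53*(-84))/((323153/(-539107))) = -4452/(323153*(-1/539107)) = -4452/(-323153/539107) = -4452*(-539107/323153) = 2400104364/323153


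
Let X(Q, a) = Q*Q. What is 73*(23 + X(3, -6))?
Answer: 2336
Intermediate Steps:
X(Q, a) = Q²
73*(23 + X(3, -6)) = 73*(23 + 3²) = 73*(23 + 9) = 73*32 = 2336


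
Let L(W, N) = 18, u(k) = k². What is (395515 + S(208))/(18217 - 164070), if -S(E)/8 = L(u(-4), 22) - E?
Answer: -397035/145853 ≈ -2.7222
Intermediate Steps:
S(E) = -144 + 8*E (S(E) = -8*(18 - E) = -144 + 8*E)
(395515 + S(208))/(18217 - 164070) = (395515 + (-144 + 8*208))/(18217 - 164070) = (395515 + (-144 + 1664))/(-145853) = (395515 + 1520)*(-1/145853) = 397035*(-1/145853) = -397035/145853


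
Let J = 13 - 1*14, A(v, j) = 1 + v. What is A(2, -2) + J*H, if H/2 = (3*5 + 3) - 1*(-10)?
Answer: -53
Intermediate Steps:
H = 56 (H = 2*((3*5 + 3) - 1*(-10)) = 2*((15 + 3) + 10) = 2*(18 + 10) = 2*28 = 56)
J = -1 (J = 13 - 14 = -1)
A(2, -2) + J*H = (1 + 2) - 1*56 = 3 - 56 = -53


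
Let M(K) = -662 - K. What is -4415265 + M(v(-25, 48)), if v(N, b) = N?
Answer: -4415902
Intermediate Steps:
-4415265 + M(v(-25, 48)) = -4415265 + (-662 - 1*(-25)) = -4415265 + (-662 + 25) = -4415265 - 637 = -4415902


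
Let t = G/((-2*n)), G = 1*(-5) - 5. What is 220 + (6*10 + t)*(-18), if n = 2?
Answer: -905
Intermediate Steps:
G = -10 (G = -5 - 5 = -10)
t = 5/2 (t = -10/((-2*2)) = -10/(-4) = -10*(-¼) = 5/2 ≈ 2.5000)
220 + (6*10 + t)*(-18) = 220 + (6*10 + 5/2)*(-18) = 220 + (60 + 5/2)*(-18) = 220 + (125/2)*(-18) = 220 - 1125 = -905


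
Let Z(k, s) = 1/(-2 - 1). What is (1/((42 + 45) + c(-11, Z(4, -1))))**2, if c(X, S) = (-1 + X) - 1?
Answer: 1/5476 ≈ 0.00018262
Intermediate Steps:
Z(k, s) = -1/3 (Z(k, s) = 1/(-3) = -1/3)
c(X, S) = -2 + X
(1/((42 + 45) + c(-11, Z(4, -1))))**2 = (1/((42 + 45) + (-2 - 11)))**2 = (1/(87 - 13))**2 = (1/74)**2 = 1/5476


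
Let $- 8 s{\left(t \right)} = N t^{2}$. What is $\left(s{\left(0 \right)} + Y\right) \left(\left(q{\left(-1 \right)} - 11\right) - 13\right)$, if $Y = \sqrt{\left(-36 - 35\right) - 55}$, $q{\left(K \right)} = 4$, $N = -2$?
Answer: $- 60 i \sqrt{14} \approx - 224.5 i$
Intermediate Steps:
$Y = 3 i \sqrt{14}$ ($Y = \sqrt{-71 - 55} = \sqrt{-126} = 3 i \sqrt{14} \approx 11.225 i$)
$s{\left(t \right)} = \frac{t^{2}}{4}$ ($s{\left(t \right)} = - \frac{\left(-2\right) t^{2}}{8} = \frac{t^{2}}{4}$)
$\left(s{\left(0 \right)} + Y\right) \left(\left(q{\left(-1 \right)} - 11\right) - 13\right) = \left(\frac{0^{2}}{4} + 3 i \sqrt{14}\right) \left(\left(4 - 11\right) - 13\right) = \left(\frac{1}{4} \cdot 0 + 3 i \sqrt{14}\right) \left(-7 - 13\right) = \left(0 + 3 i \sqrt{14}\right) \left(-20\right) = 3 i \sqrt{14} \left(-20\right) = - 60 i \sqrt{14}$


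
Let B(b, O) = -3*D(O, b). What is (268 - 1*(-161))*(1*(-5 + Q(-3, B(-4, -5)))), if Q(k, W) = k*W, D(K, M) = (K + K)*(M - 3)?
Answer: 268125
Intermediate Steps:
D(K, M) = 2*K*(-3 + M) (D(K, M) = (2*K)*(-3 + M) = 2*K*(-3 + M))
B(b, O) = -6*O*(-3 + b)
Q(k, W) = W*k
(268 - 1*(-161))*(1*(-5 + Q(-3, B(-4, -5)))) = (268 - 1*(-161))*(1*(-5 + (6*(-5)*(3 - 1*(-4)))*(-3))) = (268 + 161)*(1*(-5 + (6*(-5)*(3 + 4))*(-3))) = 429*(1*(-5 + (6*(-5)*7)*(-3))) = 429*(1*(-5 - 210*(-3))) = 429*(1*(-5 + 630)) = 429*(1*625) = 429*625 = 268125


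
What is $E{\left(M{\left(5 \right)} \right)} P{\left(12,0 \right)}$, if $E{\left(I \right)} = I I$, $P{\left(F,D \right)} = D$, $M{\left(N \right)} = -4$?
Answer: $0$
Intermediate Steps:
$E{\left(I \right)} = I^{2}$
$E{\left(M{\left(5 \right)} \right)} P{\left(12,0 \right)} = \left(-4\right)^{2} \cdot 0 = 16 \cdot 0 = 0$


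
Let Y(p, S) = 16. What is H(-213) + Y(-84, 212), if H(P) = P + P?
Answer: -410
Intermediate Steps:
H(P) = 2*P
H(-213) + Y(-84, 212) = 2*(-213) + 16 = -426 + 16 = -410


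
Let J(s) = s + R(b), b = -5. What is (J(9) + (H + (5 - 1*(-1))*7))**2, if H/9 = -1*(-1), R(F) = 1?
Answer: 3721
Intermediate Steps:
H = 9 (H = 9*(-1*(-1)) = 9*1 = 9)
J(s) = 1 + s (J(s) = s + 1 = 1 + s)
(J(9) + (H + (5 - 1*(-1))*7))**2 = ((1 + 9) + (9 + (5 - 1*(-1))*7))**2 = (10 + (9 + (5 + 1)*7))**2 = (10 + (9 + 6*7))**2 = (10 + (9 + 42))**2 = (10 + 51)**2 = 61**2 = 3721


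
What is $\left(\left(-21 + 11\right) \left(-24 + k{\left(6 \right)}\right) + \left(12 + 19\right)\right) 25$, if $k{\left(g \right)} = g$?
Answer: $5275$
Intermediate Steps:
$\left(\left(-21 + 11\right) \left(-24 + k{\left(6 \right)}\right) + \left(12 + 19\right)\right) 25 = \left(\left(-21 + 11\right) \left(-24 + 6\right) + \left(12 + 19\right)\right) 25 = \left(\left(-10\right) \left(-18\right) + 31\right) 25 = \left(180 + 31\right) 25 = 211 \cdot 25 = 5275$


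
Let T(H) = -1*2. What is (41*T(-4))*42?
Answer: -3444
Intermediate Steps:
T(H) = -2
(41*T(-4))*42 = (41*(-2))*42 = -82*42 = -3444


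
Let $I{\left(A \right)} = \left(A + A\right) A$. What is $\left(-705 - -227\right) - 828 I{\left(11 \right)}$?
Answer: $-200854$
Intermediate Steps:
$I{\left(A \right)} = 2 A^{2}$ ($I{\left(A \right)} = 2 A A = 2 A^{2}$)
$\left(-705 - -227\right) - 828 I{\left(11 \right)} = \left(-705 - -227\right) - 828 \cdot 2 \cdot 11^{2} = \left(-705 + 227\right) - 828 \cdot 2 \cdot 121 = -478 - 200376 = -200854$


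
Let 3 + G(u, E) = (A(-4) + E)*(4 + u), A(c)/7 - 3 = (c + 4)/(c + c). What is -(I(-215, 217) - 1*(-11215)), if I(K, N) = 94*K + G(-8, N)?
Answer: 9950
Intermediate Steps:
A(c) = 21 + 7*(4 + c)/(2*c) (A(c) = 21 + 7*((c + 4)/(c + c)) = 21 + 7*((4 + c)/((2*c))) = 21 + 7*((4 + c)*(1/(2*c))) = 21 + 7*((4 + c)/(2*c)) = 21 + 7*(4 + c)/(2*c))
G(u, E) = -3 + (4 + u)*(21 + E) (G(u, E) = -3 + ((49/2 + 14/(-4)) + E)*(4 + u) = -3 + ((49/2 + 14*(-¼)) + E)*(4 + u) = -3 + ((49/2 - 7/2) + E)*(4 + u) = -3 + (21 + E)*(4 + u) = -3 + (4 + u)*(21 + E))
I(K, N) = -87 - 4*N + 94*K (I(K, N) = 94*K + (81 + 4*N + 21*(-8) + N*(-8)) = 94*K + (81 + 4*N - 168 - 8*N) = 94*K + (-87 - 4*N) = -87 - 4*N + 94*K)
-(I(-215, 217) - 1*(-11215)) = -((-87 - 4*217 + 94*(-215)) - 1*(-11215)) = -((-87 - 868 - 20210) + 11215) = -(-21165 + 11215) = -1*(-9950) = 9950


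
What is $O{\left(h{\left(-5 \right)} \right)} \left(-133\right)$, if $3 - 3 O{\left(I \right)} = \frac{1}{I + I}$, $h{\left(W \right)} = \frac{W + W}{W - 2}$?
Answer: $- \frac{7049}{60} \approx -117.48$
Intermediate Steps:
$h{\left(W \right)} = \frac{2 W}{-2 + W}$
$O{\left(I \right)} = 1 - \frac{1}{6 I}$ ($O{\left(I \right)} = 1 - \frac{1}{3 \left(I + I\right)} = 1 - \frac{1}{3 \cdot 2 I} = 1 - \frac{\frac{1}{2} \frac{1}{I}}{3} = 1 - \frac{1}{6 I}$)
$O{\left(h{\left(-5 \right)} \right)} \left(-133\right) = \frac{- \frac{1}{6} + 2 \left(-5\right) \frac{1}{-2 - 5}}{2 \left(-5\right) \frac{1}{-2 - 5}} \left(-133\right) = \frac{- \frac{1}{6} + 2 \left(-5\right) \frac{1}{-7}}{2 \left(-5\right) \frac{1}{-7}} \left(-133\right) = \frac{- \frac{1}{6} + 2 \left(-5\right) \left(- \frac{1}{7}\right)}{2 \left(-5\right) \left(- \frac{1}{7}\right)} \left(-133\right) = \frac{- \frac{1}{6} + \frac{10}{7}}{\frac{10}{7}} \left(-133\right) = \frac{7}{10} \cdot \frac{53}{42} \left(-133\right) = \frac{53}{60} \left(-133\right) = - \frac{7049}{60}$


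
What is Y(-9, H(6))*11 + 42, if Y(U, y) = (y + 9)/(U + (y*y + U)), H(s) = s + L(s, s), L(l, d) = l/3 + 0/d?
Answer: 2119/46 ≈ 46.065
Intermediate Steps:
L(l, d) = l/3 (L(l, d) = l*(1/3) + 0 = l/3 + 0 = l/3)
H(s) = 4*s/3 (H(s) = s + s/3 = 4*s/3)
Y(U, y) = (9 + y)/(y**2 + 2*U) (Y(U, y) = (9 + y)/(U + (y**2 + U)) = (9 + y)/(U + (U + y**2)) = (9 + y)/(y**2 + 2*U))
Y(-9, H(6))*11 + 42 = ((9 + (4/3)*6)/(((4/3)*6)**2 + 2*(-9)))*11 + 42 = ((9 + 8)/(8**2 - 18))*11 + 42 = (17/(64 - 18))*11 + 42 = (17/46)*11 + 42 = 187/46 + 42 = 2119/46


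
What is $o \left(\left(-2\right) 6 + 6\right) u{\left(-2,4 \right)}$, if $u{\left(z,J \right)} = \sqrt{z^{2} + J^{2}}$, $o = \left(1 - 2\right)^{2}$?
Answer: $- 12 \sqrt{5} \approx -26.833$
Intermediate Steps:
$o = 1$ ($o = \left(-1\right)^{2} = 1$)
$u{\left(z,J \right)} = \sqrt{J^{2} + z^{2}}$
$o \left(\left(-2\right) 6 + 6\right) u{\left(-2,4 \right)} = 1 \left(\left(-2\right) 6 + 6\right) \sqrt{4^{2} + \left(-2\right)^{2}} = 1 \left(-12 + 6\right) \sqrt{16 + 4} = 1 \left(-6\right) \sqrt{20} = - 6 \cdot 2 \sqrt{5} = - 12 \sqrt{5}$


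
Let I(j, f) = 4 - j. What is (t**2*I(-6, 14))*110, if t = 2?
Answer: 4400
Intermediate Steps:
(t**2*I(-6, 14))*110 = (2**2*(4 - 1*(-6)))*110 = (4*(4 + 6))*110 = (4*10)*110 = 40*110 = 4400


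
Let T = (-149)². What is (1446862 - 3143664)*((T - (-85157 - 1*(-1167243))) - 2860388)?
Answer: 6651927066946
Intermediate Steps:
T = 22201
(1446862 - 3143664)*((T - (-85157 - 1*(-1167243))) - 2860388) = (1446862 - 3143664)*((22201 - (-85157 - 1*(-1167243))) - 2860388) = -1696802*((22201 - (-85157 + 1167243)) - 2860388) = -1696802*((22201 - 1*1082086) - 2860388) = -1696802*((22201 - 1082086) - 2860388) = -1696802*(-1059885 - 2860388) = -1696802*(-3920273) = 6651927066946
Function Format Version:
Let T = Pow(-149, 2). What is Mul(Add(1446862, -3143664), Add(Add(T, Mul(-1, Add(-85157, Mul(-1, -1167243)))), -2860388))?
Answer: 6651927066946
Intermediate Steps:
T = 22201
Mul(Add(1446862, -3143664), Add(Add(T, Mul(-1, Add(-85157, Mul(-1, -1167243)))), -2860388)) = Mul(Add(1446862, -3143664), Add(Add(22201, Mul(-1, Add(-85157, Mul(-1, -1167243)))), -2860388)) = Mul(-1696802, Add(Add(22201, Mul(-1, Add(-85157, 1167243))), -2860388)) = Mul(-1696802, Add(Add(22201, Mul(-1, 1082086)), -2860388)) = Mul(-1696802, Add(Add(22201, -1082086), -2860388)) = Mul(-1696802, Add(-1059885, -2860388)) = Mul(-1696802, -3920273) = 6651927066946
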